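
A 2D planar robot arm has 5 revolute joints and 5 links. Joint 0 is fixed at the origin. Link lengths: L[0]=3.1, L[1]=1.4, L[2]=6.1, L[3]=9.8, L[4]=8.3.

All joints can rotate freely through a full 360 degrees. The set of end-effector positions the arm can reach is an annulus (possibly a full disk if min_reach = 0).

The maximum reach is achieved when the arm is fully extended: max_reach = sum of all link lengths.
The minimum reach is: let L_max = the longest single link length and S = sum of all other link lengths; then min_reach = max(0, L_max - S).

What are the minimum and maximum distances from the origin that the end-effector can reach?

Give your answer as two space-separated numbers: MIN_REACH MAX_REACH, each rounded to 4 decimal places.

Link lengths: [3.1, 1.4, 6.1, 9.8, 8.3]
max_reach = 3.1 + 1.4 + 6.1 + 9.8 + 8.3 = 28.7
L_max = max([3.1, 1.4, 6.1, 9.8, 8.3]) = 9.8
S (sum of others) = 28.7 - 9.8 = 18.9
min_reach = max(0, 9.8 - 18.9) = max(0, -9.1) = 0

Answer: 0.0000 28.7000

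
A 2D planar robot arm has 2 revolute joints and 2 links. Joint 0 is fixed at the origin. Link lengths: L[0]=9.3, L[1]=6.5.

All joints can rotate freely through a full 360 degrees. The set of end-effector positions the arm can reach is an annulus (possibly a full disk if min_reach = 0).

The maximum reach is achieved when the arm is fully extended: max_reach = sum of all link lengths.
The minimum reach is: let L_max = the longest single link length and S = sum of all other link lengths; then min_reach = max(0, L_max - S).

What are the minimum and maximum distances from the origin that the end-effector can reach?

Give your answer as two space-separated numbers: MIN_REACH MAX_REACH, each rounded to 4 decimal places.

Link lengths: [9.3, 6.5]
max_reach = 9.3 + 6.5 = 15.8
L_max = max([9.3, 6.5]) = 9.3
S (sum of others) = 15.8 - 9.3 = 6.5
min_reach = max(0, 9.3 - 6.5) = max(0, 2.8) = 2.8

Answer: 2.8000 15.8000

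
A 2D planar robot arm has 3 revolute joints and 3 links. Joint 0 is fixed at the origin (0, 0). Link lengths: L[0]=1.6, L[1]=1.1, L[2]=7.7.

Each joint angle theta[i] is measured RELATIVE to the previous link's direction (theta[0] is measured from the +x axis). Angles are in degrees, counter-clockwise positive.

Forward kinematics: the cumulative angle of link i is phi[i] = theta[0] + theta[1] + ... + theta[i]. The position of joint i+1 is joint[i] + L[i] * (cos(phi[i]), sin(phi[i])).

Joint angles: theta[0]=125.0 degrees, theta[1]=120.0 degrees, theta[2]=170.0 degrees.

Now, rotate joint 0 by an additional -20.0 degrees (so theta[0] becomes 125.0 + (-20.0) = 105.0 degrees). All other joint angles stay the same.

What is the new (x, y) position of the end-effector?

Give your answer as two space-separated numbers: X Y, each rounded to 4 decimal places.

Answer: 5.1155 5.1842

Derivation:
joint[0] = (0.0000, 0.0000)  (base)
link 0: phi[0] = 105 = 105 deg
  cos(105 deg) = -0.2588, sin(105 deg) = 0.9659
  joint[1] = (0.0000, 0.0000) + 1.6 * (-0.2588, 0.9659) = (0.0000 + -0.4141, 0.0000 + 1.5455) = (-0.4141, 1.5455)
link 1: phi[1] = 105 + 120 = 225 deg
  cos(225 deg) = -0.7071, sin(225 deg) = -0.7071
  joint[2] = (-0.4141, 1.5455) + 1.1 * (-0.7071, -0.7071) = (-0.4141 + -0.7778, 1.5455 + -0.7778) = (-1.1919, 0.7677)
link 2: phi[2] = 105 + 120 + 170 = 395 deg
  cos(395 deg) = 0.8192, sin(395 deg) = 0.5736
  joint[3] = (-1.1919, 0.7677) + 7.7 * (0.8192, 0.5736) = (-1.1919 + 6.3075, 0.7677 + 4.4165) = (5.1155, 5.1842)
End effector: (5.1155, 5.1842)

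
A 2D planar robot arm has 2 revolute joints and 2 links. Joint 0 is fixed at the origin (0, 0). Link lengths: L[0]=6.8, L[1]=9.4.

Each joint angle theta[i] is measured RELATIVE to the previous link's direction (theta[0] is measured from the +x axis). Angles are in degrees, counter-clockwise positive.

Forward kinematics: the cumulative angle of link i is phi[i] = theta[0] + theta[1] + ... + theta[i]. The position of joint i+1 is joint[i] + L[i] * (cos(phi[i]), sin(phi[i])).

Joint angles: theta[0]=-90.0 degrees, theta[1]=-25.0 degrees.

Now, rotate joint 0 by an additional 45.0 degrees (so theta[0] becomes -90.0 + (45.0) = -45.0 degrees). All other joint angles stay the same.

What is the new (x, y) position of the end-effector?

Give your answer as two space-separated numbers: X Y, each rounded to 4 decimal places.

Answer: 8.0233 -13.6414

Derivation:
joint[0] = (0.0000, 0.0000)  (base)
link 0: phi[0] = -45 = -45 deg
  cos(-45 deg) = 0.7071, sin(-45 deg) = -0.7071
  joint[1] = (0.0000, 0.0000) + 6.8 * (0.7071, -0.7071) = (0.0000 + 4.8083, 0.0000 + -4.8083) = (4.8083, -4.8083)
link 1: phi[1] = -45 + -25 = -70 deg
  cos(-70 deg) = 0.3420, sin(-70 deg) = -0.9397
  joint[2] = (4.8083, -4.8083) + 9.4 * (0.3420, -0.9397) = (4.8083 + 3.2150, -4.8083 + -8.8331) = (8.0233, -13.6414)
End effector: (8.0233, -13.6414)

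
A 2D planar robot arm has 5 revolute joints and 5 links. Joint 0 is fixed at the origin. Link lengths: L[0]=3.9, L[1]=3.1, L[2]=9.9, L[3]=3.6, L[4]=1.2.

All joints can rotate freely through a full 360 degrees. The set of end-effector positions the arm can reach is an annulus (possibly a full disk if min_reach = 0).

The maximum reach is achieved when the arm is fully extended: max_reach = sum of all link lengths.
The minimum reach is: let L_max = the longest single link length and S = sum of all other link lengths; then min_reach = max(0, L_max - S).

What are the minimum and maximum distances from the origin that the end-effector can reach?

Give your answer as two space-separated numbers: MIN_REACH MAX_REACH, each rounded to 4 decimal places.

Answer: 0.0000 21.7000

Derivation:
Link lengths: [3.9, 3.1, 9.9, 3.6, 1.2]
max_reach = 3.9 + 3.1 + 9.9 + 3.6 + 1.2 = 21.7
L_max = max([3.9, 3.1, 9.9, 3.6, 1.2]) = 9.9
S (sum of others) = 21.7 - 9.9 = 11.8
min_reach = max(0, 9.9 - 11.8) = max(0, -1.9) = 0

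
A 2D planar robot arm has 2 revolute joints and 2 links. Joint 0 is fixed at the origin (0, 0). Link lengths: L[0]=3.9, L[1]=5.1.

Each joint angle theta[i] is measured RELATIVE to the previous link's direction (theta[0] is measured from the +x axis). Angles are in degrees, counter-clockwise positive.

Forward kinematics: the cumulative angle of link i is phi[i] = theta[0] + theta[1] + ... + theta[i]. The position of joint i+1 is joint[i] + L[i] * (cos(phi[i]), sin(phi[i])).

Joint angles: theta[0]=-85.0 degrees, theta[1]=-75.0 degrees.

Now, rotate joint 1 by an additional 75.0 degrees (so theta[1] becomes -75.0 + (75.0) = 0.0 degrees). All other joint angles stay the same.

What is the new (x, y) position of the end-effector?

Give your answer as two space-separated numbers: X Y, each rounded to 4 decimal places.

joint[0] = (0.0000, 0.0000)  (base)
link 0: phi[0] = -85 = -85 deg
  cos(-85 deg) = 0.0872, sin(-85 deg) = -0.9962
  joint[1] = (0.0000, 0.0000) + 3.9 * (0.0872, -0.9962) = (0.0000 + 0.3399, 0.0000 + -3.8852) = (0.3399, -3.8852)
link 1: phi[1] = -85 + 0 = -85 deg
  cos(-85 deg) = 0.0872, sin(-85 deg) = -0.9962
  joint[2] = (0.3399, -3.8852) + 5.1 * (0.0872, -0.9962) = (0.3399 + 0.4445, -3.8852 + -5.0806) = (0.7844, -8.9658)
End effector: (0.7844, -8.9658)

Answer: 0.7844 -8.9658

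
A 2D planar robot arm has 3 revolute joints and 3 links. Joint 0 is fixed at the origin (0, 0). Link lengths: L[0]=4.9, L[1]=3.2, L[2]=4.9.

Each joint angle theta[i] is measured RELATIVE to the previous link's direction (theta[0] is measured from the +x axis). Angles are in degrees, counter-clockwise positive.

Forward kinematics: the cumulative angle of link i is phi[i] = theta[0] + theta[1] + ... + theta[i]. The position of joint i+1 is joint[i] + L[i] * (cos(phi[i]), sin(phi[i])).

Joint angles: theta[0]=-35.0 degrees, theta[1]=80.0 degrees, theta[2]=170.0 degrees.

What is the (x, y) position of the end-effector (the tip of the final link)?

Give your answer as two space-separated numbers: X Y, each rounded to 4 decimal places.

joint[0] = (0.0000, 0.0000)  (base)
link 0: phi[0] = -35 = -35 deg
  cos(-35 deg) = 0.8192, sin(-35 deg) = -0.5736
  joint[1] = (0.0000, 0.0000) + 4.9 * (0.8192, -0.5736) = (0.0000 + 4.0138, 0.0000 + -2.8105) = (4.0138, -2.8105)
link 1: phi[1] = -35 + 80 = 45 deg
  cos(45 deg) = 0.7071, sin(45 deg) = 0.7071
  joint[2] = (4.0138, -2.8105) + 3.2 * (0.7071, 0.7071) = (4.0138 + 2.2627, -2.8105 + 2.2627) = (6.2766, -0.5478)
link 2: phi[2] = -35 + 80 + 170 = 215 deg
  cos(215 deg) = -0.8192, sin(215 deg) = -0.5736
  joint[3] = (6.2766, -0.5478) + 4.9 * (-0.8192, -0.5736) = (6.2766 + -4.0138, -0.5478 + -2.8105) = (2.2627, -3.3583)
End effector: (2.2627, -3.3583)

Answer: 2.2627 -3.3583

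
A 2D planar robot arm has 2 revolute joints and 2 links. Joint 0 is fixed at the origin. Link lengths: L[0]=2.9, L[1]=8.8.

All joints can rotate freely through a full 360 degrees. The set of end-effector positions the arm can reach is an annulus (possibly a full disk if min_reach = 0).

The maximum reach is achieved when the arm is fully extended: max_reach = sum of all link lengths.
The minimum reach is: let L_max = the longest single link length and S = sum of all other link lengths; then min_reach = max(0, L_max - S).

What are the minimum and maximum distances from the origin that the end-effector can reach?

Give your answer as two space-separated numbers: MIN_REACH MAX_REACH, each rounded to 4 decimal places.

Link lengths: [2.9, 8.8]
max_reach = 2.9 + 8.8 = 11.7
L_max = max([2.9, 8.8]) = 8.8
S (sum of others) = 11.7 - 8.8 = 2.9
min_reach = max(0, 8.8 - 2.9) = max(0, 5.9) = 5.9

Answer: 5.9000 11.7000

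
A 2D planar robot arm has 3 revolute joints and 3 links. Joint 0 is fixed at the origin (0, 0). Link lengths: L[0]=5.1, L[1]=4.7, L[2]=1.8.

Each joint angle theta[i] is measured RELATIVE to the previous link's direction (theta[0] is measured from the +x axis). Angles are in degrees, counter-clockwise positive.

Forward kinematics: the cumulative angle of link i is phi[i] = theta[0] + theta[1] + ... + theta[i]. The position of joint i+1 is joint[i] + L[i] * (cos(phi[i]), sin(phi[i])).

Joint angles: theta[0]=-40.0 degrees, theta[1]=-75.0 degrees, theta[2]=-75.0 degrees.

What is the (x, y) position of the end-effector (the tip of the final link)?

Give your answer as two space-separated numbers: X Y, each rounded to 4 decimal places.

joint[0] = (0.0000, 0.0000)  (base)
link 0: phi[0] = -40 = -40 deg
  cos(-40 deg) = 0.7660, sin(-40 deg) = -0.6428
  joint[1] = (0.0000, 0.0000) + 5.1 * (0.7660, -0.6428) = (0.0000 + 3.9068, 0.0000 + -3.2782) = (3.9068, -3.2782)
link 1: phi[1] = -40 + -75 = -115 deg
  cos(-115 deg) = -0.4226, sin(-115 deg) = -0.9063
  joint[2] = (3.9068, -3.2782) + 4.7 * (-0.4226, -0.9063) = (3.9068 + -1.9863, -3.2782 + -4.2596) = (1.9205, -7.5379)
link 2: phi[2] = -40 + -75 + -75 = -190 deg
  cos(-190 deg) = -0.9848, sin(-190 deg) = 0.1736
  joint[3] = (1.9205, -7.5379) + 1.8 * (-0.9848, 0.1736) = (1.9205 + -1.7727, -7.5379 + 0.3126) = (0.1479, -7.2253)
End effector: (0.1479, -7.2253)

Answer: 0.1479 -7.2253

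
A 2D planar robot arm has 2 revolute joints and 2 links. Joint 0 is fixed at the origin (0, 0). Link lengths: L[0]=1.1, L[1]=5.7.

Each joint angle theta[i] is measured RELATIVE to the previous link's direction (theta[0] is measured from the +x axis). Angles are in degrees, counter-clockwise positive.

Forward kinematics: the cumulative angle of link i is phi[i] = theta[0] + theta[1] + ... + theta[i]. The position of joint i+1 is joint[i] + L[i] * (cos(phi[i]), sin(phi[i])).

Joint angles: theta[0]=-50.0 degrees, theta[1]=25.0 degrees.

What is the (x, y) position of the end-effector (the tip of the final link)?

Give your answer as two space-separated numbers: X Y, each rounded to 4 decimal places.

joint[0] = (0.0000, 0.0000)  (base)
link 0: phi[0] = -50 = -50 deg
  cos(-50 deg) = 0.6428, sin(-50 deg) = -0.7660
  joint[1] = (0.0000, 0.0000) + 1.1 * (0.6428, -0.7660) = (0.0000 + 0.7071, 0.0000 + -0.8426) = (0.7071, -0.8426)
link 1: phi[1] = -50 + 25 = -25 deg
  cos(-25 deg) = 0.9063, sin(-25 deg) = -0.4226
  joint[2] = (0.7071, -0.8426) + 5.7 * (0.9063, -0.4226) = (0.7071 + 5.1660, -0.8426 + -2.4089) = (5.8730, -3.2516)
End effector: (5.8730, -3.2516)

Answer: 5.8730 -3.2516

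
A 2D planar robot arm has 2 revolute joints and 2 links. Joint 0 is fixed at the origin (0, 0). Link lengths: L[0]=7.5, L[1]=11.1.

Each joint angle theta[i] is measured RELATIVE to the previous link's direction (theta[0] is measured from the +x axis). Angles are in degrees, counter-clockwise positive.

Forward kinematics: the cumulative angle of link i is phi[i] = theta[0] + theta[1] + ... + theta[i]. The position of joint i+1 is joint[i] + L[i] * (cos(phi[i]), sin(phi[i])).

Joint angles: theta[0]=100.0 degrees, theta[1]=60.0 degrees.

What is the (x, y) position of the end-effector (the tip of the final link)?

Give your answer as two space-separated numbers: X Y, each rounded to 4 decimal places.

joint[0] = (0.0000, 0.0000)  (base)
link 0: phi[0] = 100 = 100 deg
  cos(100 deg) = -0.1736, sin(100 deg) = 0.9848
  joint[1] = (0.0000, 0.0000) + 7.5 * (-0.1736, 0.9848) = (0.0000 + -1.3024, 0.0000 + 7.3861) = (-1.3024, 7.3861)
link 1: phi[1] = 100 + 60 = 160 deg
  cos(160 deg) = -0.9397, sin(160 deg) = 0.3420
  joint[2] = (-1.3024, 7.3861) + 11.1 * (-0.9397, 0.3420) = (-1.3024 + -10.4306, 7.3861 + 3.7964) = (-11.7329, 11.1825)
End effector: (-11.7329, 11.1825)

Answer: -11.7329 11.1825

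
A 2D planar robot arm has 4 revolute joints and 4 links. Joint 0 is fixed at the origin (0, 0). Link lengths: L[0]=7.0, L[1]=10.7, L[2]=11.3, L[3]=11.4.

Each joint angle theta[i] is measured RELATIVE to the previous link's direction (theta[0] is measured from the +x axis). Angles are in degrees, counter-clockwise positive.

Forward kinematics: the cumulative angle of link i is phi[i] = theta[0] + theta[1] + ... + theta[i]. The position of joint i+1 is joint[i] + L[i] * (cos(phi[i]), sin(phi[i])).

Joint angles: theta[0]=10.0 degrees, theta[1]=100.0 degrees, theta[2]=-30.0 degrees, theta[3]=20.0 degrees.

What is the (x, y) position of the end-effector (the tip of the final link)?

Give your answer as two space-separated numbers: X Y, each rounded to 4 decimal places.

joint[0] = (0.0000, 0.0000)  (base)
link 0: phi[0] = 10 = 10 deg
  cos(10 deg) = 0.9848, sin(10 deg) = 0.1736
  joint[1] = (0.0000, 0.0000) + 7 * (0.9848, 0.1736) = (0.0000 + 6.8937, 0.0000 + 1.2155) = (6.8937, 1.2155)
link 1: phi[1] = 10 + 100 = 110 deg
  cos(110 deg) = -0.3420, sin(110 deg) = 0.9397
  joint[2] = (6.8937, 1.2155) + 10.7 * (-0.3420, 0.9397) = (6.8937 + -3.6596, 1.2155 + 10.0547) = (3.2340, 11.2702)
link 2: phi[2] = 10 + 100 + -30 = 80 deg
  cos(80 deg) = 0.1736, sin(80 deg) = 0.9848
  joint[3] = (3.2340, 11.2702) + 11.3 * (0.1736, 0.9848) = (3.2340 + 1.9622, 11.2702 + 11.1283) = (5.1963, 22.3986)
link 3: phi[3] = 10 + 100 + -30 + 20 = 100 deg
  cos(100 deg) = -0.1736, sin(100 deg) = 0.9848
  joint[4] = (5.1963, 22.3986) + 11.4 * (-0.1736, 0.9848) = (5.1963 + -1.9796, 22.3986 + 11.2268) = (3.2167, 33.6254)
End effector: (3.2167, 33.6254)

Answer: 3.2167 33.6254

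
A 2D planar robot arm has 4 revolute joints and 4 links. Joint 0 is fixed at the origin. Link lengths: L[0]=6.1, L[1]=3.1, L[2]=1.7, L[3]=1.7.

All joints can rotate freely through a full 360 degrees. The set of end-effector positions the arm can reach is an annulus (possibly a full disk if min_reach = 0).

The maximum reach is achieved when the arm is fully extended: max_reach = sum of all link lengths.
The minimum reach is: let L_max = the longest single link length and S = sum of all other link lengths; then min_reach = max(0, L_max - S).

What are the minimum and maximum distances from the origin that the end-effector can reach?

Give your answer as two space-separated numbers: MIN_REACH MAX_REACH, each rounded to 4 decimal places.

Link lengths: [6.1, 3.1, 1.7, 1.7]
max_reach = 6.1 + 3.1 + 1.7 + 1.7 = 12.6
L_max = max([6.1, 3.1, 1.7, 1.7]) = 6.1
S (sum of others) = 12.6 - 6.1 = 6.5
min_reach = max(0, 6.1 - 6.5) = max(0, -0.4) = 0

Answer: 0.0000 12.6000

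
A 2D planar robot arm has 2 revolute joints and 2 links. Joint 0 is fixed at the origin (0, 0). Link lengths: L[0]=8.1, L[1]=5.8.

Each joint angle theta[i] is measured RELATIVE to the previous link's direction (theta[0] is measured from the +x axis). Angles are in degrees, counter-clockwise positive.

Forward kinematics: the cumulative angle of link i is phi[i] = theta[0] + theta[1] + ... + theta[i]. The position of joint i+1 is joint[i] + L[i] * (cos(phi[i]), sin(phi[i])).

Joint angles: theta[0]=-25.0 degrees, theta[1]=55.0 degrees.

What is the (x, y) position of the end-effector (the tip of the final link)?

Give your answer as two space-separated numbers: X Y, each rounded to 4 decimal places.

Answer: 12.3640 -0.5232

Derivation:
joint[0] = (0.0000, 0.0000)  (base)
link 0: phi[0] = -25 = -25 deg
  cos(-25 deg) = 0.9063, sin(-25 deg) = -0.4226
  joint[1] = (0.0000, 0.0000) + 8.1 * (0.9063, -0.4226) = (0.0000 + 7.3411, 0.0000 + -3.4232) = (7.3411, -3.4232)
link 1: phi[1] = -25 + 55 = 30 deg
  cos(30 deg) = 0.8660, sin(30 deg) = 0.5000
  joint[2] = (7.3411, -3.4232) + 5.8 * (0.8660, 0.5000) = (7.3411 + 5.0229, -3.4232 + 2.9000) = (12.3640, -0.5232)
End effector: (12.3640, -0.5232)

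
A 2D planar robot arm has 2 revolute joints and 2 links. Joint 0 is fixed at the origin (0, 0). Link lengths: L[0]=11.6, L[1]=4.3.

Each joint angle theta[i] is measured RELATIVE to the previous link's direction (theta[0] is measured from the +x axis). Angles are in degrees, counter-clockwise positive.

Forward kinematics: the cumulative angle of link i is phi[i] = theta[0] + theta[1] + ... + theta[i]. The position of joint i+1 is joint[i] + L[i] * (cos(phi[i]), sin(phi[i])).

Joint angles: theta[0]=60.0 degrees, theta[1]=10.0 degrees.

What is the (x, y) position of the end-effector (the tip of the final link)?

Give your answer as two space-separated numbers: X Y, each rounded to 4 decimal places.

joint[0] = (0.0000, 0.0000)  (base)
link 0: phi[0] = 60 = 60 deg
  cos(60 deg) = 0.5000, sin(60 deg) = 0.8660
  joint[1] = (0.0000, 0.0000) + 11.6 * (0.5000, 0.8660) = (0.0000 + 5.8000, 0.0000 + 10.0459) = (5.8000, 10.0459)
link 1: phi[1] = 60 + 10 = 70 deg
  cos(70 deg) = 0.3420, sin(70 deg) = 0.9397
  joint[2] = (5.8000, 10.0459) + 4.3 * (0.3420, 0.9397) = (5.8000 + 1.4707, 10.0459 + 4.0407) = (7.2707, 14.0866)
End effector: (7.2707, 14.0866)

Answer: 7.2707 14.0866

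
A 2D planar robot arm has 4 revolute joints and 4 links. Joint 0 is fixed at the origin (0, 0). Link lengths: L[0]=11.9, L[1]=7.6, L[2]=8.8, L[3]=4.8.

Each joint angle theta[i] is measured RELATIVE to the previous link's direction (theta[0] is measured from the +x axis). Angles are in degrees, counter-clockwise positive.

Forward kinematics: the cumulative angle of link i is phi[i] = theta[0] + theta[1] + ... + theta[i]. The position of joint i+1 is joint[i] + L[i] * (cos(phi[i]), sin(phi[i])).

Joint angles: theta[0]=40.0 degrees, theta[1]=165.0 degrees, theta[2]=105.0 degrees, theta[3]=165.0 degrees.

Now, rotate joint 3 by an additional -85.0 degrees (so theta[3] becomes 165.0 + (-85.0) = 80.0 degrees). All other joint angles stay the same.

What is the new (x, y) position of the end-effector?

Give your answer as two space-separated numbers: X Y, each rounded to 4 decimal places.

Answer: 12.0414 0.0961

Derivation:
joint[0] = (0.0000, 0.0000)  (base)
link 0: phi[0] = 40 = 40 deg
  cos(40 deg) = 0.7660, sin(40 deg) = 0.6428
  joint[1] = (0.0000, 0.0000) + 11.9 * (0.7660, 0.6428) = (0.0000 + 9.1159, 0.0000 + 7.6492) = (9.1159, 7.6492)
link 1: phi[1] = 40 + 165 = 205 deg
  cos(205 deg) = -0.9063, sin(205 deg) = -0.4226
  joint[2] = (9.1159, 7.6492) + 7.6 * (-0.9063, -0.4226) = (9.1159 + -6.8879, 7.6492 + -3.2119) = (2.2280, 4.4373)
link 2: phi[2] = 40 + 165 + 105 = 310 deg
  cos(310 deg) = 0.6428, sin(310 deg) = -0.7660
  joint[3] = (2.2280, 4.4373) + 8.8 * (0.6428, -0.7660) = (2.2280 + 5.6565, 4.4373 + -6.7412) = (7.8845, -2.3039)
link 3: phi[3] = 40 + 165 + 105 + 80 = 390 deg
  cos(390 deg) = 0.8660, sin(390 deg) = 0.5000
  joint[4] = (7.8845, -2.3039) + 4.8 * (0.8660, 0.5000) = (7.8845 + 4.1569, -2.3039 + 2.4000) = (12.0414, 0.0961)
End effector: (12.0414, 0.0961)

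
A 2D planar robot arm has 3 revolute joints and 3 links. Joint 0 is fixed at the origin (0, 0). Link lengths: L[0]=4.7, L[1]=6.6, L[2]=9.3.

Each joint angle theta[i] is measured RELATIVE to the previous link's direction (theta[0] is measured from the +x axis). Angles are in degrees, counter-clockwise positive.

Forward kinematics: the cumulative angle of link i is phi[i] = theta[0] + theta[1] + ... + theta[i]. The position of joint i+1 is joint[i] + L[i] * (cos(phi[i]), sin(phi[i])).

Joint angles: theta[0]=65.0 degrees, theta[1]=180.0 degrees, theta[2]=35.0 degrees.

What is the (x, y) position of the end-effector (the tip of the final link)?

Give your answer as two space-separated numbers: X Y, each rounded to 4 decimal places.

joint[0] = (0.0000, 0.0000)  (base)
link 0: phi[0] = 65 = 65 deg
  cos(65 deg) = 0.4226, sin(65 deg) = 0.9063
  joint[1] = (0.0000, 0.0000) + 4.7 * (0.4226, 0.9063) = (0.0000 + 1.9863, 0.0000 + 4.2596) = (1.9863, 4.2596)
link 1: phi[1] = 65 + 180 = 245 deg
  cos(245 deg) = -0.4226, sin(245 deg) = -0.9063
  joint[2] = (1.9863, 4.2596) + 6.6 * (-0.4226, -0.9063) = (1.9863 + -2.7893, 4.2596 + -5.9816) = (-0.8030, -1.7220)
link 2: phi[2] = 65 + 180 + 35 = 280 deg
  cos(280 deg) = 0.1736, sin(280 deg) = -0.9848
  joint[3] = (-0.8030, -1.7220) + 9.3 * (0.1736, -0.9848) = (-0.8030 + 1.6149, -1.7220 + -9.1587) = (0.8120, -10.8807)
End effector: (0.8120, -10.8807)

Answer: 0.8120 -10.8807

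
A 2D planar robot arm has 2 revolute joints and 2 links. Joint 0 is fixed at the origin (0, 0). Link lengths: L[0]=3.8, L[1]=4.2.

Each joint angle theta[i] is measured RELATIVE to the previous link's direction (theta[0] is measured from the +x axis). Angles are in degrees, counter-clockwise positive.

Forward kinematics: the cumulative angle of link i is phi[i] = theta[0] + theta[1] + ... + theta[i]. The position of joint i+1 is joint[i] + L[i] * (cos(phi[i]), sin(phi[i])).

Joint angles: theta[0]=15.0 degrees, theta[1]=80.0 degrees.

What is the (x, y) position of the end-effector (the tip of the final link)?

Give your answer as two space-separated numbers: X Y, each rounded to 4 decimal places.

Answer: 3.3045 5.1675

Derivation:
joint[0] = (0.0000, 0.0000)  (base)
link 0: phi[0] = 15 = 15 deg
  cos(15 deg) = 0.9659, sin(15 deg) = 0.2588
  joint[1] = (0.0000, 0.0000) + 3.8 * (0.9659, 0.2588) = (0.0000 + 3.6705, 0.0000 + 0.9835) = (3.6705, 0.9835)
link 1: phi[1] = 15 + 80 = 95 deg
  cos(95 deg) = -0.0872, sin(95 deg) = 0.9962
  joint[2] = (3.6705, 0.9835) + 4.2 * (-0.0872, 0.9962) = (3.6705 + -0.3661, 0.9835 + 4.1840) = (3.3045, 5.1675)
End effector: (3.3045, 5.1675)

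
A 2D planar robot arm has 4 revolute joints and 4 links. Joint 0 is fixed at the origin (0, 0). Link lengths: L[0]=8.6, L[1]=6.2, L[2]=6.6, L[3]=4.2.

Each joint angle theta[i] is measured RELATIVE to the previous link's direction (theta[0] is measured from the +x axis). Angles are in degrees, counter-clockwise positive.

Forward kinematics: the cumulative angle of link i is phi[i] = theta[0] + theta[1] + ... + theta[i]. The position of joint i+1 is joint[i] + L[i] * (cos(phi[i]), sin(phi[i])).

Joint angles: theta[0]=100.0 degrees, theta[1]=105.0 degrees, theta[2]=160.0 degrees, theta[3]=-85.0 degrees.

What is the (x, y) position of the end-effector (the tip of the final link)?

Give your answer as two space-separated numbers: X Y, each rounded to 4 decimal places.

Answer: 0.1917 2.2881

Derivation:
joint[0] = (0.0000, 0.0000)  (base)
link 0: phi[0] = 100 = 100 deg
  cos(100 deg) = -0.1736, sin(100 deg) = 0.9848
  joint[1] = (0.0000, 0.0000) + 8.6 * (-0.1736, 0.9848) = (0.0000 + -1.4934, 0.0000 + 8.4693) = (-1.4934, 8.4693)
link 1: phi[1] = 100 + 105 = 205 deg
  cos(205 deg) = -0.9063, sin(205 deg) = -0.4226
  joint[2] = (-1.4934, 8.4693) + 6.2 * (-0.9063, -0.4226) = (-1.4934 + -5.6191, 8.4693 + -2.6202) = (-7.1125, 5.8491)
link 2: phi[2] = 100 + 105 + 160 = 365 deg
  cos(365 deg) = 0.9962, sin(365 deg) = 0.0872
  joint[3] = (-7.1125, 5.8491) + 6.6 * (0.9962, 0.0872) = (-7.1125 + 6.5749, 5.8491 + 0.5752) = (-0.5376, 6.4243)
link 3: phi[3] = 100 + 105 + 160 + -85 = 280 deg
  cos(280 deg) = 0.1736, sin(280 deg) = -0.9848
  joint[4] = (-0.5376, 6.4243) + 4.2 * (0.1736, -0.9848) = (-0.5376 + 0.7293, 6.4243 + -4.1362) = (0.1917, 2.2881)
End effector: (0.1917, 2.2881)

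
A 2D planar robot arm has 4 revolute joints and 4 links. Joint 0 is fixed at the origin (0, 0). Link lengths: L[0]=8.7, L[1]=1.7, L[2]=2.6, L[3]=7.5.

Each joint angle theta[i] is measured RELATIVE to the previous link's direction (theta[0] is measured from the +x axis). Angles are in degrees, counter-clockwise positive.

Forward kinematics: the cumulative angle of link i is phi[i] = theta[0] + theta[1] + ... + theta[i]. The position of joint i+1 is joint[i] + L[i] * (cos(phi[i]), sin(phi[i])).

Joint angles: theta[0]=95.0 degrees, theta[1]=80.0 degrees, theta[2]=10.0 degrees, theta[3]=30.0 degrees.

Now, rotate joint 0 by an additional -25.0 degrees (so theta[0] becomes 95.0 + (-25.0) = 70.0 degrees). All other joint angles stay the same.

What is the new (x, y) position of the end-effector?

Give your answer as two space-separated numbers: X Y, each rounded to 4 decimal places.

Answer: -8.3259 8.6122

Derivation:
joint[0] = (0.0000, 0.0000)  (base)
link 0: phi[0] = 70 = 70 deg
  cos(70 deg) = 0.3420, sin(70 deg) = 0.9397
  joint[1] = (0.0000, 0.0000) + 8.7 * (0.3420, 0.9397) = (0.0000 + 2.9756, 0.0000 + 8.1753) = (2.9756, 8.1753)
link 1: phi[1] = 70 + 80 = 150 deg
  cos(150 deg) = -0.8660, sin(150 deg) = 0.5000
  joint[2] = (2.9756, 8.1753) + 1.7 * (-0.8660, 0.5000) = (2.9756 + -1.4722, 8.1753 + 0.8500) = (1.5033, 9.0253)
link 2: phi[2] = 70 + 80 + 10 = 160 deg
  cos(160 deg) = -0.9397, sin(160 deg) = 0.3420
  joint[3] = (1.5033, 9.0253) + 2.6 * (-0.9397, 0.3420) = (1.5033 + -2.4432, 9.0253 + 0.8893) = (-0.9399, 9.9146)
link 3: phi[3] = 70 + 80 + 10 + 30 = 190 deg
  cos(190 deg) = -0.9848, sin(190 deg) = -0.1736
  joint[4] = (-0.9399, 9.9146) + 7.5 * (-0.9848, -0.1736) = (-0.9399 + -7.3861, 9.9146 + -1.3024) = (-8.3259, 8.6122)
End effector: (-8.3259, 8.6122)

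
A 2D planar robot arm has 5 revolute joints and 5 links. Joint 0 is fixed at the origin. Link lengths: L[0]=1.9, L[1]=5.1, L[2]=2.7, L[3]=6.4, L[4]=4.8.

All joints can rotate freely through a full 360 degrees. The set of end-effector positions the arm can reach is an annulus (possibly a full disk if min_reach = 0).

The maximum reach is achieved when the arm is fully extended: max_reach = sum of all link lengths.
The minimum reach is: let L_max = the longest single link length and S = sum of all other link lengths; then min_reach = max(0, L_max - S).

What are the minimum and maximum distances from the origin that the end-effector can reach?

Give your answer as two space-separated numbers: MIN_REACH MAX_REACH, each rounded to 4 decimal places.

Answer: 0.0000 20.9000

Derivation:
Link lengths: [1.9, 5.1, 2.7, 6.4, 4.8]
max_reach = 1.9 + 5.1 + 2.7 + 6.4 + 4.8 = 20.9
L_max = max([1.9, 5.1, 2.7, 6.4, 4.8]) = 6.4
S (sum of others) = 20.9 - 6.4 = 14.5
min_reach = max(0, 6.4 - 14.5) = max(0, -8.1) = 0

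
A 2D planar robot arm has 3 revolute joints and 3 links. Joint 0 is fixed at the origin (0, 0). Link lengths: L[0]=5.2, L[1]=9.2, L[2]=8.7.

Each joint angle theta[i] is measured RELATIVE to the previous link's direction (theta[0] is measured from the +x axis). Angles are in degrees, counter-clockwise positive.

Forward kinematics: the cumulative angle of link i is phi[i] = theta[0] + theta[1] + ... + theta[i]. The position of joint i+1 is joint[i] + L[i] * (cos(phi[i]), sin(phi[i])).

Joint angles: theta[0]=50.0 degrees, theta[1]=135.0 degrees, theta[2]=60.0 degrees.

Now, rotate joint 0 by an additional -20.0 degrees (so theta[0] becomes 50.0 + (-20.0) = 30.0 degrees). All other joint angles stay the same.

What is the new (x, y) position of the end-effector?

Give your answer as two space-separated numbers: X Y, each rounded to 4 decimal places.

Answer: -10.5350 -1.1707

Derivation:
joint[0] = (0.0000, 0.0000)  (base)
link 0: phi[0] = 30 = 30 deg
  cos(30 deg) = 0.8660, sin(30 deg) = 0.5000
  joint[1] = (0.0000, 0.0000) + 5.2 * (0.8660, 0.5000) = (0.0000 + 4.5033, 0.0000 + 2.6000) = (4.5033, 2.6000)
link 1: phi[1] = 30 + 135 = 165 deg
  cos(165 deg) = -0.9659, sin(165 deg) = 0.2588
  joint[2] = (4.5033, 2.6000) + 9.2 * (-0.9659, 0.2588) = (4.5033 + -8.8865, 2.6000 + 2.3811) = (-4.3832, 4.9811)
link 2: phi[2] = 30 + 135 + 60 = 225 deg
  cos(225 deg) = -0.7071, sin(225 deg) = -0.7071
  joint[3] = (-4.3832, 4.9811) + 8.7 * (-0.7071, -0.7071) = (-4.3832 + -6.1518, 4.9811 + -6.1518) = (-10.5350, -1.1707)
End effector: (-10.5350, -1.1707)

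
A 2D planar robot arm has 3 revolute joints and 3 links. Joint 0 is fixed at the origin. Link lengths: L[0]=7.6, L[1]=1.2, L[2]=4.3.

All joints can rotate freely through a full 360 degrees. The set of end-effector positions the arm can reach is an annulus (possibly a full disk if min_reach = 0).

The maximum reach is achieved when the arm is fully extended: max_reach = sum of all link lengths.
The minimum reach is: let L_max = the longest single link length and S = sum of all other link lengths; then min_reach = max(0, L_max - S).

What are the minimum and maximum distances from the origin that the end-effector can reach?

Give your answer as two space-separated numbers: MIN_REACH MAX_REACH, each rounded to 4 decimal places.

Link lengths: [7.6, 1.2, 4.3]
max_reach = 7.6 + 1.2 + 4.3 = 13.1
L_max = max([7.6, 1.2, 4.3]) = 7.6
S (sum of others) = 13.1 - 7.6 = 5.5
min_reach = max(0, 7.6 - 5.5) = max(0, 2.1) = 2.1

Answer: 2.1000 13.1000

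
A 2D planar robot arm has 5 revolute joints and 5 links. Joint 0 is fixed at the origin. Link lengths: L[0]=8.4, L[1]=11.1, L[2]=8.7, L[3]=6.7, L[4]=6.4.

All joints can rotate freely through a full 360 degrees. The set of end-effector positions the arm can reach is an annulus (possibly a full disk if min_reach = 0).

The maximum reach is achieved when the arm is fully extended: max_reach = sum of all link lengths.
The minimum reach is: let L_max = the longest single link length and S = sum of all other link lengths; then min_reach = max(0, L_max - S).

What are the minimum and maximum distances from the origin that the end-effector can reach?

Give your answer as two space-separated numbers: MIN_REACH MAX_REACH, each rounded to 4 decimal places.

Answer: 0.0000 41.3000

Derivation:
Link lengths: [8.4, 11.1, 8.7, 6.7, 6.4]
max_reach = 8.4 + 11.1 + 8.7 + 6.7 + 6.4 = 41.3
L_max = max([8.4, 11.1, 8.7, 6.7, 6.4]) = 11.1
S (sum of others) = 41.3 - 11.1 = 30.2
min_reach = max(0, 11.1 - 30.2) = max(0, -19.1) = 0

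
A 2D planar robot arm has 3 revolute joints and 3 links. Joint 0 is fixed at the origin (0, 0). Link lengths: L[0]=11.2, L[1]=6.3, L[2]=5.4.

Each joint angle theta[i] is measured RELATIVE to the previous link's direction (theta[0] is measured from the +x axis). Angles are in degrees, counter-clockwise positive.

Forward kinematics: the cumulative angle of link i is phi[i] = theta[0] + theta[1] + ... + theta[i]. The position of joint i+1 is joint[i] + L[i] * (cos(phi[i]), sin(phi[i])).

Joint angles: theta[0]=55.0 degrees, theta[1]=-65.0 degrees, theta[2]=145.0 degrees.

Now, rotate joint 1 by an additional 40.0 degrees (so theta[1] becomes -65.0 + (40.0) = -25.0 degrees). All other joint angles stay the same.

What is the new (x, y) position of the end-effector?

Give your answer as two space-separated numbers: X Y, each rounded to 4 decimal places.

joint[0] = (0.0000, 0.0000)  (base)
link 0: phi[0] = 55 = 55 deg
  cos(55 deg) = 0.5736, sin(55 deg) = 0.8192
  joint[1] = (0.0000, 0.0000) + 11.2 * (0.5736, 0.8192) = (0.0000 + 6.4241, 0.0000 + 9.1745) = (6.4241, 9.1745)
link 1: phi[1] = 55 + -25 = 30 deg
  cos(30 deg) = 0.8660, sin(30 deg) = 0.5000
  joint[2] = (6.4241, 9.1745) + 6.3 * (0.8660, 0.5000) = (6.4241 + 5.4560, 9.1745 + 3.1500) = (11.8800, 12.3245)
link 2: phi[2] = 55 + -25 + 145 = 175 deg
  cos(175 deg) = -0.9962, sin(175 deg) = 0.0872
  joint[3] = (11.8800, 12.3245) + 5.4 * (-0.9962, 0.0872) = (11.8800 + -5.3795, 12.3245 + 0.4706) = (6.5006, 12.7951)
End effector: (6.5006, 12.7951)

Answer: 6.5006 12.7951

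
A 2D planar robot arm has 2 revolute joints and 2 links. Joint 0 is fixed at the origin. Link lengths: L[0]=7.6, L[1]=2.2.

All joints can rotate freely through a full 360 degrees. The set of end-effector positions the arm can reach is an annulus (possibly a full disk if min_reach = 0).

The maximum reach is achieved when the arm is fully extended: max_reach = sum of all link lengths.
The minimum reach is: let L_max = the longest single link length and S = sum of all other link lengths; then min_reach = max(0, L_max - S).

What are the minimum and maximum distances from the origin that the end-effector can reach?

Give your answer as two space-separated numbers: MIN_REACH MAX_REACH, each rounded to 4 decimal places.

Link lengths: [7.6, 2.2]
max_reach = 7.6 + 2.2 = 9.8
L_max = max([7.6, 2.2]) = 7.6
S (sum of others) = 9.8 - 7.6 = 2.2
min_reach = max(0, 7.6 - 2.2) = max(0, 5.4) = 5.4

Answer: 5.4000 9.8000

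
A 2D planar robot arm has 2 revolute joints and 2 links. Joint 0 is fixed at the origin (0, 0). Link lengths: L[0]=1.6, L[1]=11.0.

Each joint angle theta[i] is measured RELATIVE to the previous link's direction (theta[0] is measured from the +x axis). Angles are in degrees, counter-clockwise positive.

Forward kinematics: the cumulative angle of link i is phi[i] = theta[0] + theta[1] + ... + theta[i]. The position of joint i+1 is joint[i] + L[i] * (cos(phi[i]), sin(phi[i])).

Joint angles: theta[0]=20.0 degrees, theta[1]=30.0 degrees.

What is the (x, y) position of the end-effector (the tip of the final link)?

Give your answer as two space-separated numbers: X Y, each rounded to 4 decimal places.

joint[0] = (0.0000, 0.0000)  (base)
link 0: phi[0] = 20 = 20 deg
  cos(20 deg) = 0.9397, sin(20 deg) = 0.3420
  joint[1] = (0.0000, 0.0000) + 1.6 * (0.9397, 0.3420) = (0.0000 + 1.5035, 0.0000 + 0.5472) = (1.5035, 0.5472)
link 1: phi[1] = 20 + 30 = 50 deg
  cos(50 deg) = 0.6428, sin(50 deg) = 0.7660
  joint[2] = (1.5035, 0.5472) + 11 * (0.6428, 0.7660) = (1.5035 + 7.0707, 0.5472 + 8.4265) = (8.5742, 8.9737)
End effector: (8.5742, 8.9737)

Answer: 8.5742 8.9737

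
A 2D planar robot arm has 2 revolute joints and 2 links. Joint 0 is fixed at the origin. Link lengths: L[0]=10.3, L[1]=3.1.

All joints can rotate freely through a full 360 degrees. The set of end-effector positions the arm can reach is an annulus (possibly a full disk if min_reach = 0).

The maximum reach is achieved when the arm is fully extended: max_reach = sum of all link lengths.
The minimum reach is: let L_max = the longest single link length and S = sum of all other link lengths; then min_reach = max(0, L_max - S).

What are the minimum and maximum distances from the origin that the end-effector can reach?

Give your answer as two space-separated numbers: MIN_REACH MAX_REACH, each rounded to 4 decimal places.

Link lengths: [10.3, 3.1]
max_reach = 10.3 + 3.1 = 13.4
L_max = max([10.3, 3.1]) = 10.3
S (sum of others) = 13.4 - 10.3 = 3.1
min_reach = max(0, 10.3 - 3.1) = max(0, 7.2) = 7.2

Answer: 7.2000 13.4000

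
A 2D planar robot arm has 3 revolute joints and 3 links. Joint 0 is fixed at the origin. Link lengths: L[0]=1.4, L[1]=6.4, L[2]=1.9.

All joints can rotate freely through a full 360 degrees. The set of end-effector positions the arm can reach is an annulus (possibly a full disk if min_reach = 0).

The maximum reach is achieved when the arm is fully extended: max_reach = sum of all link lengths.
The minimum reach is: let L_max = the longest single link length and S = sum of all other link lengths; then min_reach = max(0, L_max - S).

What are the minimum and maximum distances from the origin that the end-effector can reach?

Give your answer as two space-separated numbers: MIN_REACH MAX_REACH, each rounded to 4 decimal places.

Answer: 3.1000 9.7000

Derivation:
Link lengths: [1.4, 6.4, 1.9]
max_reach = 1.4 + 6.4 + 1.9 = 9.7
L_max = max([1.4, 6.4, 1.9]) = 6.4
S (sum of others) = 9.7 - 6.4 = 3.3
min_reach = max(0, 6.4 - 3.3) = max(0, 3.1) = 3.1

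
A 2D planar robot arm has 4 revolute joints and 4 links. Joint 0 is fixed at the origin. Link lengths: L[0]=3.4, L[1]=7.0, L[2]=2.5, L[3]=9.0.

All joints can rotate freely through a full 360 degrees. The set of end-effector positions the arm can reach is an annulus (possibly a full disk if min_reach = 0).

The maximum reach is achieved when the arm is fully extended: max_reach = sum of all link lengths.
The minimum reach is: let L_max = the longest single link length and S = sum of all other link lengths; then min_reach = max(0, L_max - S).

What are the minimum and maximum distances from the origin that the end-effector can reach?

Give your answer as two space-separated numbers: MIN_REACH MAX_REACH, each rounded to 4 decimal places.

Answer: 0.0000 21.9000

Derivation:
Link lengths: [3.4, 7.0, 2.5, 9.0]
max_reach = 3.4 + 7 + 2.5 + 9 = 21.9
L_max = max([3.4, 7.0, 2.5, 9.0]) = 9
S (sum of others) = 21.9 - 9 = 12.9
min_reach = max(0, 9 - 12.9) = max(0, -3.9) = 0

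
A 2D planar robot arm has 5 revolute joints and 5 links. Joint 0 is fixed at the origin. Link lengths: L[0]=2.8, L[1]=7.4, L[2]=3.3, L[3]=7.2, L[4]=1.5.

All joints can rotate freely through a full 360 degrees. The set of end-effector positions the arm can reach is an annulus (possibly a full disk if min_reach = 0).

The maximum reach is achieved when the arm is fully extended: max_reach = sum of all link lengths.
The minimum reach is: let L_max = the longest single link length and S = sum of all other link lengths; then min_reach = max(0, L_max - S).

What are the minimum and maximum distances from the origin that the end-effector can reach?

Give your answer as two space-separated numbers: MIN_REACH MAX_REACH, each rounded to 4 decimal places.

Answer: 0.0000 22.2000

Derivation:
Link lengths: [2.8, 7.4, 3.3, 7.2, 1.5]
max_reach = 2.8 + 7.4 + 3.3 + 7.2 + 1.5 = 22.2
L_max = max([2.8, 7.4, 3.3, 7.2, 1.5]) = 7.4
S (sum of others) = 22.2 - 7.4 = 14.8
min_reach = max(0, 7.4 - 14.8) = max(0, -7.4) = 0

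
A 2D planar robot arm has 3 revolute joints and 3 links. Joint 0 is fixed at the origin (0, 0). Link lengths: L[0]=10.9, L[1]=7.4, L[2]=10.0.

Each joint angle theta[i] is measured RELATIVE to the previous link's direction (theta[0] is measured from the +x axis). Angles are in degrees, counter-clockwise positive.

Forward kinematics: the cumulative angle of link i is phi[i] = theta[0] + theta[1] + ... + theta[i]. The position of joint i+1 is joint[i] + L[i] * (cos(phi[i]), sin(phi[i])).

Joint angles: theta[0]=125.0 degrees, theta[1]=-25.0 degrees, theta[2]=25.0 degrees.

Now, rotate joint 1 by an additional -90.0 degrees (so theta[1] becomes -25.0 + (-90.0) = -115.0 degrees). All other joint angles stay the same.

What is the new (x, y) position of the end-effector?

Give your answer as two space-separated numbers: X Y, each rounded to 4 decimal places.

joint[0] = (0.0000, 0.0000)  (base)
link 0: phi[0] = 125 = 125 deg
  cos(125 deg) = -0.5736, sin(125 deg) = 0.8192
  joint[1] = (0.0000, 0.0000) + 10.9 * (-0.5736, 0.8192) = (0.0000 + -6.2520, 0.0000 + 8.9288) = (-6.2520, 8.9288)
link 1: phi[1] = 125 + -115 = 10 deg
  cos(10 deg) = 0.9848, sin(10 deg) = 0.1736
  joint[2] = (-6.2520, 8.9288) + 7.4 * (0.9848, 0.1736) = (-6.2520 + 7.2876, 8.9288 + 1.2850) = (1.0356, 10.2138)
link 2: phi[2] = 125 + -115 + 25 = 35 deg
  cos(35 deg) = 0.8192, sin(35 deg) = 0.5736
  joint[3] = (1.0356, 10.2138) + 10 * (0.8192, 0.5736) = (1.0356 + 8.1915, 10.2138 + 5.7358) = (9.2271, 15.9495)
End effector: (9.2271, 15.9495)

Answer: 9.2271 15.9495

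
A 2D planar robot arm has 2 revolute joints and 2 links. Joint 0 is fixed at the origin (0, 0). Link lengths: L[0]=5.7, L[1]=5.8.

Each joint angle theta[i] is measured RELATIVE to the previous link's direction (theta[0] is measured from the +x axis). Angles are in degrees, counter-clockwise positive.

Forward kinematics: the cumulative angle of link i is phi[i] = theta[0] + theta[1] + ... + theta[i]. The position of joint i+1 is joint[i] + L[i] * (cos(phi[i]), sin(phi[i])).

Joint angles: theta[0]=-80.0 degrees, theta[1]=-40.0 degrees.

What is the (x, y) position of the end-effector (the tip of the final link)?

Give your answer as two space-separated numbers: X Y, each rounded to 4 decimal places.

Answer: -1.9102 -10.6364

Derivation:
joint[0] = (0.0000, 0.0000)  (base)
link 0: phi[0] = -80 = -80 deg
  cos(-80 deg) = 0.1736, sin(-80 deg) = -0.9848
  joint[1] = (0.0000, 0.0000) + 5.7 * (0.1736, -0.9848) = (0.0000 + 0.9898, 0.0000 + -5.6134) = (0.9898, -5.6134)
link 1: phi[1] = -80 + -40 = -120 deg
  cos(-120 deg) = -0.5000, sin(-120 deg) = -0.8660
  joint[2] = (0.9898, -5.6134) + 5.8 * (-0.5000, -0.8660) = (0.9898 + -2.9000, -5.6134 + -5.0229) = (-1.9102, -10.6364)
End effector: (-1.9102, -10.6364)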